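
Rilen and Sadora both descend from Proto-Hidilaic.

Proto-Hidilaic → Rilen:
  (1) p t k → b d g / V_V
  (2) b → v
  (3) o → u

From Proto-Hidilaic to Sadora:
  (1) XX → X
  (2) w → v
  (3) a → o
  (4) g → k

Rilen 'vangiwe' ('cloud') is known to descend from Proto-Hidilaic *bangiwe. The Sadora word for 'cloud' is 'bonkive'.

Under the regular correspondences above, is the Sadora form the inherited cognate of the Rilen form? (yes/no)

Derive the expected Sadora reflex of *bangiwe:
Sadora: start from *bangiwe.
  rule 1: no change — bangiwe
  rule 2 (unconditioned shift): bangiwe → bangive
  rule 3 (vowel merger): bangive → bongive
  rule 4 (unconditioned shift): bongive → bonkive
  ⇒ Sadora bonkive
Sadora 'bonkive' matches the regular reflex exactly, so the pair is cognate.

yes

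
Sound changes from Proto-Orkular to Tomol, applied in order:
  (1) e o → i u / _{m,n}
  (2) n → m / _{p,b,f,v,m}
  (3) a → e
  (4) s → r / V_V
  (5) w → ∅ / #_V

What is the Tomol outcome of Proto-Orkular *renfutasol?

rimfuterol

Tomol: *renfutasol > rinfutasol > rimfutasol > rimfutesol > rimfuterol  (by pre-nasal raising, nasal place assimilation, vowel merger, rhotacism)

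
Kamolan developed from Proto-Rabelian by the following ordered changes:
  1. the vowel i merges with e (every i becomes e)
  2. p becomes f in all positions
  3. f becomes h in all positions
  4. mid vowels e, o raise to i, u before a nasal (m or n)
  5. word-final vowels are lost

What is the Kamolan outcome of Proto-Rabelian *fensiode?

Kamolan: *fensiode > fenseode > henseode > hinseode > hinseod  (by vowel merger, unconditioned shift, pre-nasal raising, apocope)

hinseod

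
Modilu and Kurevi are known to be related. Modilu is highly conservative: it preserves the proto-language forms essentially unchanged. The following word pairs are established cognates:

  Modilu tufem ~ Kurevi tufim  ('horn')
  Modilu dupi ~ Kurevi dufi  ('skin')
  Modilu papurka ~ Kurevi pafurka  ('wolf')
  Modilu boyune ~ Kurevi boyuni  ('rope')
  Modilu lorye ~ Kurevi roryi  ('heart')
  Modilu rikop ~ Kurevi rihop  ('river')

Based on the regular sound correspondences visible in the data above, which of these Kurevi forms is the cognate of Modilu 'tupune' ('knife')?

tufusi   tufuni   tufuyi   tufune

tufuni

papurka ~ pafurka — Modilu p corresponds to Kurevi f between vowels (before a back vowel).
boyune ~ boyuni, lorye ~ roryi — Modilu e corresponds to Kurevi i word-finally.
Applying these to Modilu 'tupune':
  tupune → tufune   (p→f between vowels (before a back vowel))
  tufune → tufuni   (e→i word-finally)
So the Kurevi cognate is 'tufuni'.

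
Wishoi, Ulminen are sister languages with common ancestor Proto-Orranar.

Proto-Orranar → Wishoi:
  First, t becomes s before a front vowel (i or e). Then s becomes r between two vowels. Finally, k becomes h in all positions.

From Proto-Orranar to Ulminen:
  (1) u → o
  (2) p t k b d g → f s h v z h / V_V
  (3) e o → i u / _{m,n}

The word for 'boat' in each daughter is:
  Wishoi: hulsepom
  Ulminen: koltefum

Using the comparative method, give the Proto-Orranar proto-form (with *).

Position 6: Wishoi has p, Ulminen has f. Wishoi preserves p here (none of its changes turn any other segment into p), so the proto-segment is *p.
Position 4: Wishoi has s, Ulminen has t. Ulminen preserves t here (none of its changes turn any other segment into t), so the proto-segment is *t.
Position 7: Wishoi has o, Ulminen has u. Wishoi preserves o here (none of its changes turn any other segment into o), so the proto-segment is *o.
Continuing position by position gives *kultepom; check it forward:
Wishoi: *kultepom > kulsepom > hulsepom  (by palatalisation, unconditioned shift)
Ulminen: *kultepom
  kultepom → koltepom   [vowel merger]
  koltepom → koltefom   [intervocalic lenition]
  koltefom → koltefum   [pre-nasal raising]
  giving Ulminen koltefum.
*kultepom is the unique common source.

*kultepom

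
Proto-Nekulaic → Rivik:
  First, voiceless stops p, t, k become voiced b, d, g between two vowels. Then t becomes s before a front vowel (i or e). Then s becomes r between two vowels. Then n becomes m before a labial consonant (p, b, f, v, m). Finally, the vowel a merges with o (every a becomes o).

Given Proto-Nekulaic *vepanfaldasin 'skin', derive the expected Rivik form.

vebomfoldorin

Rivik: start from *vepanfaldasin.
  rule 1 (intervocalic voicing): vepanfaldasin → vebanfaldasin
  rule 2: no change — vebanfaldasin
  rule 3 (rhotacism): vebanfaldasin → vebanfaldarin
  rule 4 (nasal place assimilation): vebanfaldarin → vebamfaldarin
  rule 5 (vowel merger): vebamfaldarin → vebomfoldorin
  ⇒ Rivik vebomfoldorin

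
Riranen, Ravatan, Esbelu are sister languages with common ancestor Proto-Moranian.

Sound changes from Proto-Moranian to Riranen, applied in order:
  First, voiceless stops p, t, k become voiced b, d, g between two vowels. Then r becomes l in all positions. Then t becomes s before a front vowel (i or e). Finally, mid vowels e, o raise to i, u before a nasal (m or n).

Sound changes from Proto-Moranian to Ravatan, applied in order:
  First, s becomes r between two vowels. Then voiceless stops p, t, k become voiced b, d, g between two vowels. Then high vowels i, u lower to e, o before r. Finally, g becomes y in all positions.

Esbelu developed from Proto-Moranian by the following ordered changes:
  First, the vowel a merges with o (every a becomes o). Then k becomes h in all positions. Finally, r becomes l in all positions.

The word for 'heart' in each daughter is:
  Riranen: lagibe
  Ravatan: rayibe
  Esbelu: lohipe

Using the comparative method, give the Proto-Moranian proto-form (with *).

Position 3: Riranen has g, Ravatan has y, Esbelu has h. Taking the neighbouring segments as reconstructed: Riranen g could go back to *k or *g; Ravatan y could go back to *k or *g or *y; Esbelu h could go back to *k or *h — the one source consistent with every daughter is *k.
Position 5: Riranen has b, Ravatan has b, Esbelu has p. Esbelu preserves p here (none of its changes turn any other segment into p), so the proto-segment is *p.
This points to *rakipe. Verify forward in each daughter:
Riranen: *rakipe > ragibe > lagibe  (by intervocalic voicing, unconditioned shift)
Ravatan: *rakipe
  rakipe (rule 1 does not apply)
  rakipe → ragibe   [intervocalic voicing]
  ragibe (rule 3 does not apply)
  ragibe → rayibe   [unconditioned shift]
  giving Ravatan rayibe.
Esbelu: *rakipe > rokipe > rohipe > lohipe  (by vowel merger, unconditioned shift, unconditioned shift)
No other proto-form is consistent with every reflex, so the reconstruction is *rakipe.

*rakipe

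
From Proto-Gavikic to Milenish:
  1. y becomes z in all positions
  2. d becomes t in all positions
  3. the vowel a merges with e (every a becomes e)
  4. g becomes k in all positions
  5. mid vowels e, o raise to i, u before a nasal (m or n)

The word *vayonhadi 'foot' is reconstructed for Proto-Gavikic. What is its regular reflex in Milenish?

Milenish: *vayonhadi
  vayonhadi → vazonhadi   [unconditioned shift]
  vazonhadi → vazonhati   [unconditioned shift]
  vazonhati → vezonheti   [vowel merger]
  vezonheti (rule 4 does not apply)
  vezonheti → vezunheti   [pre-nasal raising]
  giving Milenish vezunheti.

vezunheti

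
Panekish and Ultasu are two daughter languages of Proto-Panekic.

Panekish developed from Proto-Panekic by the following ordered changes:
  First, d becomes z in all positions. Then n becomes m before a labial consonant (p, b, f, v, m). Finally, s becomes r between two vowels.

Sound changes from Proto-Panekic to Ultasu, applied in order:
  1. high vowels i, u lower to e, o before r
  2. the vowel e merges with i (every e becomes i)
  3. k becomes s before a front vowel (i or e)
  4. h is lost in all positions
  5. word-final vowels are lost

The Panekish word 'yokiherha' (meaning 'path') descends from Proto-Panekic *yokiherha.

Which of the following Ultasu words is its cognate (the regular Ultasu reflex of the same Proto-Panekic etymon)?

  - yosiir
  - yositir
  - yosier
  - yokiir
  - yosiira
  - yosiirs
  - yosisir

yosiir

Ultasu: *yokiherha
  yokiherha (rule 1 does not apply)
  yokiherha → yokihirha   [vowel merger]
  yokihirha → yosihirha   [palatalisation]
  yosihirha → yosiira   [h-loss]
  yosiira → yosiir   [apocope]
  giving Ultasu yosiir.
The other candidates each miss or misapply at least one Ultasu change.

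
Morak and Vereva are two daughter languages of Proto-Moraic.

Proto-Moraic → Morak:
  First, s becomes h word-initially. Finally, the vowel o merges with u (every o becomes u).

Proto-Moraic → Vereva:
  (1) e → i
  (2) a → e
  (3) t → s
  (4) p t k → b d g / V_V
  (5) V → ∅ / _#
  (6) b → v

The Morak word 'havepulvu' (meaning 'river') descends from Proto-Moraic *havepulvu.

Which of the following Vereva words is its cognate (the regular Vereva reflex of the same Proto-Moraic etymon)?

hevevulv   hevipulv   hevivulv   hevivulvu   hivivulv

hevivulv

Vereva: *havepulvu
  havepulvu → havipulvu   [vowel merger]
  havipulvu → hevipulvu   [vowel merger]
  hevipulvu (rule 3 does not apply)
  hevipulvu → hevibulvu   [intervocalic voicing]
  hevibulvu → hevibulv   [apocope]
  hevibulv → hevivulv   [unconditioned shift]
  giving Vereva hevivulv.
Only 'hevivulv' matches the regular Vereva development of *havepulvu.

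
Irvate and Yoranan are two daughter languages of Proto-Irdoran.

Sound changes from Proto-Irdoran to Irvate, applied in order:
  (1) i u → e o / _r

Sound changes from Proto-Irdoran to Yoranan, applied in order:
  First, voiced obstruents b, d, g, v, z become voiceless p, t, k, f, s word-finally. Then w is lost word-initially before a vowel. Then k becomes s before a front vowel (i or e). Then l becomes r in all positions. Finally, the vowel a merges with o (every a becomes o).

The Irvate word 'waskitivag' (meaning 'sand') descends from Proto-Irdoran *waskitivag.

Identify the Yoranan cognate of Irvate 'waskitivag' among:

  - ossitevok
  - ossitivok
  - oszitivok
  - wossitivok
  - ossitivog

ossitivok

Yoranan: *waskitivag
  waskitivag → waskitivak   [final devoicing]
  waskitivak → askitivak   [glide loss]
  askitivak → assitivak   [palatalisation]
  assitivak (rule 4 does not apply)
  assitivak → ossitivok   [vowel merger]
  giving Yoranan ossitivok.
Only 'ossitivok' matches the regular Yoranan development of *waskitivag.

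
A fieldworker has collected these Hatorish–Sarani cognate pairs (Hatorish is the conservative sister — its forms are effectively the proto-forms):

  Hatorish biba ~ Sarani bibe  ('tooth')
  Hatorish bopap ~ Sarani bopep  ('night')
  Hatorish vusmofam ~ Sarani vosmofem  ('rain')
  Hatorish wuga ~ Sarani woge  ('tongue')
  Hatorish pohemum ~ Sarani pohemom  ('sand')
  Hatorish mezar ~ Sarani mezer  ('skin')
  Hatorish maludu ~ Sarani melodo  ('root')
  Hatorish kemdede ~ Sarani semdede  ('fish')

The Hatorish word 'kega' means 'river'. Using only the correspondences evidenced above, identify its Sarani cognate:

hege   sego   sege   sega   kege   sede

kemdede ~ semdede — Hatorish k corresponds to Sarani s word-initially before a front vowel.
biba ~ bibe, wuga ~ woge — Hatorish a corresponds to Sarani e word-finally.
Applying these to Hatorish 'kega':
  kega → sega   (k→s word-initially before a front vowel)
  sega → sege   (a→e word-finally)
So the Sarani cognate is 'sege'.

sege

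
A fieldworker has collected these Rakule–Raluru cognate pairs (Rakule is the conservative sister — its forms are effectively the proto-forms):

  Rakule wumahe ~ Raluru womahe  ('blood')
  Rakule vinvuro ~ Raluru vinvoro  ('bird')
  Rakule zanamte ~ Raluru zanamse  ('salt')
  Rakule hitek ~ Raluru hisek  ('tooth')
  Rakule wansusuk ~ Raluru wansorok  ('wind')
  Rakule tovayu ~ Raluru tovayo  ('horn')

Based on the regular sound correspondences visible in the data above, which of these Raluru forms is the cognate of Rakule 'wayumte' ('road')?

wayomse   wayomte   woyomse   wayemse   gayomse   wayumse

wumahe ~ womahe — Rakule u corresponds to Raluru o after a consonant, before a nasal.
zanamte ~ zanamse — Rakule t corresponds to Raluru s after a consonant, before a front vowel.
Applying these to Rakule 'wayumte':
  wayumte → wayomte   (u→o after a consonant, before a nasal)
  wayomte → wayomse   (t→s after a consonant, before a front vowel)
So the Raluru cognate is 'wayomse'.

wayomse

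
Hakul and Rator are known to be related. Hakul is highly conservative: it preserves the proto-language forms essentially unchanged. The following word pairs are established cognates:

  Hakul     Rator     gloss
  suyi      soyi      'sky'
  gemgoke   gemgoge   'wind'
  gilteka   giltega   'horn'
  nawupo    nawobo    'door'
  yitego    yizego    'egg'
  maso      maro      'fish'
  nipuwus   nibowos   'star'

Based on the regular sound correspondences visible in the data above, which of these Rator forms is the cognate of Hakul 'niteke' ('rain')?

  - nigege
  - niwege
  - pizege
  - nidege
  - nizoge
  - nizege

nizege

yitego ~ yizego — Hakul t corresponds to Rator z between vowels (before a front vowel).
gemgoke ~ gemgoge — Hakul k corresponds to Rator g between vowels (before a front vowel).
Applying these to Hakul 'niteke':
  niteke → nizeke   (t→z between vowels (before a front vowel))
  nizeke → nizege   (k→g between vowels (before a front vowel))
So the Rator cognate is 'nizege'.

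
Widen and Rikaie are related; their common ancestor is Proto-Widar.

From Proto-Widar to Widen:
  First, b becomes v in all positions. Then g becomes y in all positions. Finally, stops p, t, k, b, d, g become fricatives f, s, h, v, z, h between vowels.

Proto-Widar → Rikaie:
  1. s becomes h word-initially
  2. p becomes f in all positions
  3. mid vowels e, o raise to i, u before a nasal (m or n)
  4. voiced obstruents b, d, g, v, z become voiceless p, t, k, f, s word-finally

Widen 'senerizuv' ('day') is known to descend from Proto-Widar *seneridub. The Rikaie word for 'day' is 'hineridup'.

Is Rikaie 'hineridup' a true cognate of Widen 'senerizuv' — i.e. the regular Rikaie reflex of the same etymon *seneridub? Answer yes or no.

Derive the expected Rikaie reflex of *seneridub:
Rikaie: *seneridub
  seneridub → heneridub   [debuccalisation]
  heneridub (rule 2 does not apply)
  heneridub → hineridub   [pre-nasal raising]
  hineridub → hineridup   [final devoicing]
  giving Rikaie hineridup.
Rikaie 'hineridup' matches the regular reflex exactly, so the pair is cognate.

yes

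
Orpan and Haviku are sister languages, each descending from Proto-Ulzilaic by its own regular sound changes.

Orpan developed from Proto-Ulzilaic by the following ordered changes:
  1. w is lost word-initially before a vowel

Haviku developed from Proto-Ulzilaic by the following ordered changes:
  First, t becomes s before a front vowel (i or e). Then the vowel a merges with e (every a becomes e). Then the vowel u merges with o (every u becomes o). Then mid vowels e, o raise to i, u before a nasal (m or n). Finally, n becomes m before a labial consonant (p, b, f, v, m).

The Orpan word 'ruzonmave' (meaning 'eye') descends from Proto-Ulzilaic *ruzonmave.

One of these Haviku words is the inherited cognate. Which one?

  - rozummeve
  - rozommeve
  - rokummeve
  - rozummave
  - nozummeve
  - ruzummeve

rozummeve

Haviku: *ruzonmave
  ruzonmave (rule 1 does not apply)
  ruzonmave → ruzonmeve   [vowel merger]
  ruzonmeve → rozonmeve   [vowel merger]
  rozonmeve → rozunmeve   [pre-nasal raising]
  rozunmeve → rozummeve   [nasal place assimilation]
  giving Haviku rozummeve.
Only 'rozummeve' matches the regular Haviku development of *ruzonmave.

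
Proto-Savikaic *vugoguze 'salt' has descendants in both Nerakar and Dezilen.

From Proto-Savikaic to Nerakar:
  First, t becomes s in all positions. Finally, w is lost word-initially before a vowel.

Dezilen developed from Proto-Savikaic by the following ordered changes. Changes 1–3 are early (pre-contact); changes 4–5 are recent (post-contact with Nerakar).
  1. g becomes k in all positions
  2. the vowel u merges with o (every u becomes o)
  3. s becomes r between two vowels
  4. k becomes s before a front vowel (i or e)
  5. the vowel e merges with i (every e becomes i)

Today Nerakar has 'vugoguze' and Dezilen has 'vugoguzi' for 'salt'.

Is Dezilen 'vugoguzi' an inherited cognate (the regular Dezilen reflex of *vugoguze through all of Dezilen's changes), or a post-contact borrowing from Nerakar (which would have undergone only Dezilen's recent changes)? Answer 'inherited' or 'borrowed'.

borrowed

If inherited, *vugoguze would pass through all of Dezilen's changes:
Dezilen: *vugoguze
  vugoguze → vukokuze   [unconditioned shift]
  vukokuze → vokokoze   [vowel merger]
  vokokoze (rule 3 does not apply)
  vokokoze (rule 4 does not apply)
  vokokoze → vokokozi   [vowel merger]
  giving Dezilen vokokozi.
If borrowed from Nerakar 'vugoguze' after the early changes, it would undergo only the recent ones:
  rule 4 (palatalisation): no change (vugoguze)
  rule 5 (vowel merger): vugoguze → vugoguzi
  ⇒ as a loan: vugoguzi
Dezilen 'vugoguzi' matches the loan outcome 'vugoguzi', not the inherited 'vokokozi' — it skipped the early Dezilen changes, so it was borrowed from Nerakar.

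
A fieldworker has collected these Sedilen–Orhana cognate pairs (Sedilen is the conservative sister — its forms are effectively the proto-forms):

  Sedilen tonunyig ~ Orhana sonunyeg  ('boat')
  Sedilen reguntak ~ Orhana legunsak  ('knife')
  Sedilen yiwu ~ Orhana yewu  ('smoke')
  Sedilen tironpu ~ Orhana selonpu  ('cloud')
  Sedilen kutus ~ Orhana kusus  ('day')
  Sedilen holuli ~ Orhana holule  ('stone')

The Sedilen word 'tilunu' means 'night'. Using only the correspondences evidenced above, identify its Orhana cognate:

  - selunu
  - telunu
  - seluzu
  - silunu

selunu

tironpu ~ selonpu — Sedilen t corresponds to Orhana s word-initially before a front vowel.
tonunyig ~ sonunyeg, yiwu ~ yewu — Sedilen i corresponds to Orhana e after a consonant, before a consonant other than r, m, n, p, b, f, v.
Applying these to Sedilen 'tilunu':
  tilunu → silunu   (t→s word-initially before a front vowel)
  silunu → selunu   (i→e after a consonant, before a consonant other than r, m, n, p, b, f, v)
So the Orhana cognate is 'selunu'.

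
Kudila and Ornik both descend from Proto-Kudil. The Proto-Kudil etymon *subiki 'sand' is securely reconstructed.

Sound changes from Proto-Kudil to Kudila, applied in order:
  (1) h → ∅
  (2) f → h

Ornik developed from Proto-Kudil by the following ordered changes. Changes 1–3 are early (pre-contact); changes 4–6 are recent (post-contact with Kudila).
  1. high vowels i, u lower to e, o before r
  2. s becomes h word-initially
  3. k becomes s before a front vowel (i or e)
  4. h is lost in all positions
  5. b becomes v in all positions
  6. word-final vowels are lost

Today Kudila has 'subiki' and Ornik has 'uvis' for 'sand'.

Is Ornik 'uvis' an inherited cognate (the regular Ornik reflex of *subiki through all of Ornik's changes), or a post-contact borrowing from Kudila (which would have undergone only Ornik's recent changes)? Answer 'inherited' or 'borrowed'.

inherited

If inherited, *subiki would pass through all of Ornik's changes:
Ornik: start from *subiki.
  rule 1: no change — subiki
  rule 2 (debuccalisation): subiki → hubiki
  rule 3 (palatalisation): hubiki → hubisi
  rule 4 (h-loss): hubisi → ubisi
  rule 5 (unconditioned shift): ubisi → uvisi
  rule 6 (apocope): uvisi → uvis
  ⇒ Ornik uvis
If borrowed from Kudila 'subiki' after the early changes, it would undergo only the recent ones:
  rule 4 (h-loss): no change (subiki)
  rule 5 (unconditioned shift): subiki → suviki
  rule 6 (apocope): suviki → suvik
  ⇒ as a loan: suvik
Ornik 'uvis' matches the inherited outcome exactly, so it is an inherited cognate, not a loan.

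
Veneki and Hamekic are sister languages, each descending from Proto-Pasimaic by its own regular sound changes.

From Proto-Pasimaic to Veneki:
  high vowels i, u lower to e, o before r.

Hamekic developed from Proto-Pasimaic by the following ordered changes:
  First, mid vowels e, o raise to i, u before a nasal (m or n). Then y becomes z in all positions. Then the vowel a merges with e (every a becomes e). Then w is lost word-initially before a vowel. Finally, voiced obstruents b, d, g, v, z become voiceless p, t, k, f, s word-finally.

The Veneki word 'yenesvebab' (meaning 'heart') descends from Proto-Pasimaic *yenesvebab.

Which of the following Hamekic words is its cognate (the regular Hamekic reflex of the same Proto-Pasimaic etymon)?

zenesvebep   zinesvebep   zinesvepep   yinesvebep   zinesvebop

zinesvebep

Hamekic: *yenesvebab
  yenesvebab → yinesvebab   [pre-nasal raising]
  yinesvebab → zinesvebab   [unconditioned shift]
  zinesvebab → zinesvebeb   [vowel merger]
  zinesvebeb (rule 4 does not apply)
  zinesvebeb → zinesvebep   [final devoicing]
  giving Hamekic zinesvebep.
Only 'zinesvebep' matches the regular Hamekic development of *yenesvebab.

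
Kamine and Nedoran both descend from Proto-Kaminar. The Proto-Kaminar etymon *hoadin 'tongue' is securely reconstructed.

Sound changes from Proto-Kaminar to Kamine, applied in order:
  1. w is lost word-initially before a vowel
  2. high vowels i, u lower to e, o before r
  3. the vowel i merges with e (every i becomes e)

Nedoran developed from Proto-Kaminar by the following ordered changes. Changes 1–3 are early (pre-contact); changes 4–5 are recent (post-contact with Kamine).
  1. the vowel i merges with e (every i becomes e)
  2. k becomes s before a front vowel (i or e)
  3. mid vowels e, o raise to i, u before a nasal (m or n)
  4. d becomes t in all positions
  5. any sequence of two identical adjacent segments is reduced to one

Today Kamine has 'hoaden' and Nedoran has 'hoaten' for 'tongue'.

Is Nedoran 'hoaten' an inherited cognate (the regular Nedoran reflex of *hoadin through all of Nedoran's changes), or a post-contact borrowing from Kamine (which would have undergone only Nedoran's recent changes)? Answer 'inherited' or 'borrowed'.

borrowed

If inherited, *hoadin would pass through all of Nedoran's changes:
Nedoran: *hoadin > hoaden > hoadin > hoatin  (by vowel merger, pre-nasal raising, unconditioned shift)
If borrowed from Kamine 'hoaden' after the early changes, it would undergo only the recent ones:
  rule 4 (unconditioned shift): hoaden → hoaten
  rule 5 (degemination): no change (hoaten)
  ⇒ as a loan: hoaten
Nedoran 'hoaten' matches the loan outcome 'hoaten', not the inherited 'hoatin' — it skipped the early Nedoran changes, so it was borrowed from Kamine.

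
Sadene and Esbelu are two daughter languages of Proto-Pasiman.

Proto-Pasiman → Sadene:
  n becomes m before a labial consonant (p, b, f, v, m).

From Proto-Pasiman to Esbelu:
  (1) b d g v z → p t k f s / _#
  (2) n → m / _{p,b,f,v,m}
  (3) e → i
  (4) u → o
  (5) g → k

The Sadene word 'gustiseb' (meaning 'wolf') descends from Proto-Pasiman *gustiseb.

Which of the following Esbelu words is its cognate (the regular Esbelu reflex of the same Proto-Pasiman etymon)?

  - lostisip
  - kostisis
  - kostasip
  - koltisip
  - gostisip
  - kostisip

kostisip

Esbelu: *gustiseb
  gustiseb → gustisep   [final devoicing]
  gustisep (rule 2 does not apply)
  gustisep → gustisip   [vowel merger]
  gustisip → gostisip   [vowel merger]
  gostisip → kostisip   [unconditioned shift]
  giving Esbelu kostisip.
Only 'kostisip' matches the regular Esbelu development of *gustiseb.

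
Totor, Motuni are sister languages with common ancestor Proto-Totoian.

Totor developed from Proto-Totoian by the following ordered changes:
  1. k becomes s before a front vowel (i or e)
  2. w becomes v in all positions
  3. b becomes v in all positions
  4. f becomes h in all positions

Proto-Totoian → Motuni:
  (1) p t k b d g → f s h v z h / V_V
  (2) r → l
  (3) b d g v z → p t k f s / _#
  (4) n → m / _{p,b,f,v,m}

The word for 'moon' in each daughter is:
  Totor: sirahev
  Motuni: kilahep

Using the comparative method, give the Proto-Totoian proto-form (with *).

Position 1: Totor has s, Motuni has k. Taking the neighbouring segments as reconstructed: Totor s could go back to *k or *s; Motuni k can only go back to *k — the one source consistent with every daughter is *k.
Position 7: Totor has v, Motuni has p. Taking the neighbouring segments as reconstructed: Totor v could go back to *b or *v or *w; Motuni p could go back to *p or *b — the one source consistent with every daughter is *b.
Continuing position by position gives *kiraheb; check it forward:
Totor: *kiraheb
  kiraheb → siraheb   [palatalisation]
  siraheb (rule 2 does not apply)
  siraheb → sirahev   [unconditioned shift]
  sirahev (rule 4 does not apply)
  giving Totor sirahev.
Motuni: start from *kiraheb.
  rule 1: no change — kiraheb
  rule 2 (unconditioned shift): kiraheb → kilaheb
  rule 3 (final devoicing): kilaheb → kilahep
  rule 4: no change — kilahep
  ⇒ Motuni kilahep
*kiraheb is the unique common source.

*kiraheb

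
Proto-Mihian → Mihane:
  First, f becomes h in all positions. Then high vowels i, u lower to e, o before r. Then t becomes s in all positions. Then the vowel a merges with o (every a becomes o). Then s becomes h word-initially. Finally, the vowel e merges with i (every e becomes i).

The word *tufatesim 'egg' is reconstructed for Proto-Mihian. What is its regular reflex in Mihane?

huhosisim

Mihane: start from *tufatesim.
  rule 1 (unconditioned shift): tufatesim → tuhatesim
  rule 2: no change — tuhatesim
  rule 3 (unconditioned shift): tuhatesim → suhasesim
  rule 4 (vowel merger): suhasesim → suhosesim
  rule 5 (debuccalisation): suhosesim → huhosesim
  rule 6 (vowel merger): huhosesim → huhosisim
  ⇒ Mihane huhosisim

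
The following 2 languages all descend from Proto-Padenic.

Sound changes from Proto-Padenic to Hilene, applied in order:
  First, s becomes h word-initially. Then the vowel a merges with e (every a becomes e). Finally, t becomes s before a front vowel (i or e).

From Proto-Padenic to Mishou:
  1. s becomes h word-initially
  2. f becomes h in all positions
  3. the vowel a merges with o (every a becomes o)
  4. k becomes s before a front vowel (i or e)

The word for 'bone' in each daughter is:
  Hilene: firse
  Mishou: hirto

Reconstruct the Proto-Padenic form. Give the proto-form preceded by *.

Position 5: Hilene has e, Mishou has o. Taking the neighbouring segments as reconstructed: Hilene e could go back to *a or *e; Mishou o could go back to *a or *o — the one source consistent with every daughter is *a.
Position 1: Hilene has f, Mishou has h. Hilene preserves f here (none of its changes turn any other segment into f), so the proto-segment is *f.
Position 4: Hilene has s, Mishou has t. Mishou preserves t here (none of its changes turn any other segment into t), so the proto-segment is *t.
The remaining positions agree across the daughters. Check the candidate against every language:
Hilene: *firta
  firta (rule 1 does not apply)
  firta → firte   [vowel merger]
  firte → firse   [palatalisation]
  giving Hilene firse.
Mishou: *firta > hirta > hirto  (by unconditioned shift, vowel merger)
*firta is the unique common source.

*firta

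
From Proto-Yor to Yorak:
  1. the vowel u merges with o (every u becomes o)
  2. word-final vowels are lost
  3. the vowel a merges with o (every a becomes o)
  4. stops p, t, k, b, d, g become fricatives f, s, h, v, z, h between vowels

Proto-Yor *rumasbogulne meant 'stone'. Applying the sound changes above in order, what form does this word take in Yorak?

romosboholn

Yorak: start from *rumasbogulne.
  rule 1 (vowel merger): rumasbogulne → romasbogolne
  rule 2 (apocope): romasbogolne → romasbogoln
  rule 3 (vowel merger): romasbogoln → romosbogoln
  rule 4 (intervocalic lenition): romosbogoln → romosboholn
  ⇒ Yorak romosboholn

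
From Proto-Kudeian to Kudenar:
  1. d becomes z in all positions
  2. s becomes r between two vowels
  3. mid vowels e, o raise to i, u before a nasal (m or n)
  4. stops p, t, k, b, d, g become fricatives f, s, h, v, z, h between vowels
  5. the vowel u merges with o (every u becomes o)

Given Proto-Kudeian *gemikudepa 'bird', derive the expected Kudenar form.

Kudenar: *gemikudepa
  gemikudepa → gemikuzepa   [unconditioned shift]
  gemikuzepa (rule 2 does not apply)
  gemikuzepa → gimikuzepa   [pre-nasal raising]
  gimikuzepa → gimihuzefa   [intervocalic lenition]
  gimihuzefa → gimihozefa   [vowel merger]
  giving Kudenar gimihozefa.

gimihozefa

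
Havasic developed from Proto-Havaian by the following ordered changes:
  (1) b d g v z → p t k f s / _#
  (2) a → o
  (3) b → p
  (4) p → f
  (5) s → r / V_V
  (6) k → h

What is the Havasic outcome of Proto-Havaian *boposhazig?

fofoshozih

Havasic: start from *boposhazig.
  rule 1 (final devoicing): boposhazig → boposhazik
  rule 2 (vowel merger): boposhazik → boposhozik
  rule 3 (unconditioned shift): boposhozik → poposhozik
  rule 4 (unconditioned shift): poposhozik → fofoshozik
  rule 5: no change — fofoshozik
  rule 6 (unconditioned shift): fofoshozik → fofoshozih
  ⇒ Havasic fofoshozih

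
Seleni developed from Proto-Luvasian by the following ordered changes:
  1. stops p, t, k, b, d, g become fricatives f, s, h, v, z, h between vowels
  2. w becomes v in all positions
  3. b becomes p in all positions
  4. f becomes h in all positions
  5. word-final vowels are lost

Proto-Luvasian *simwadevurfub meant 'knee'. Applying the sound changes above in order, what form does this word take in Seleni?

Seleni: *simwadevurfub
  simwadevurfub → simwazevurfub   [intervocalic lenition]
  simwazevurfub → simvazevurfub   [unconditioned shift]
  simvazevurfub → simvazevurfup   [unconditioned shift]
  simvazevurfup → simvazevurhup   [unconditioned shift]
  simvazevurhup (rule 5 does not apply)
  giving Seleni simvazevurhup.

simvazevurhup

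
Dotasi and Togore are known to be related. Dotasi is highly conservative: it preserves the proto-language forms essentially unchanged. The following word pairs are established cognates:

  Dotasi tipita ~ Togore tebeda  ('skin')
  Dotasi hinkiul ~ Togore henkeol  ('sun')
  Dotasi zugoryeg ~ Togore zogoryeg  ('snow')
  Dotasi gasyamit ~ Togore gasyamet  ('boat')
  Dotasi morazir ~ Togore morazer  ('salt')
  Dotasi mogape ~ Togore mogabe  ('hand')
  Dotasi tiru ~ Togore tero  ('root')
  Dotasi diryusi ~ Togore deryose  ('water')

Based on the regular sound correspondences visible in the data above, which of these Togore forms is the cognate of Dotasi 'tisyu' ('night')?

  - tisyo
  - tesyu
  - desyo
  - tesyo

tipita ~ tebeda, gasyamit ~ gasyamet — Dotasi i corresponds to Togore e after a consonant, before a consonant other than r, m, n, p, b, f, v.
tiru ~ tero — Dotasi u corresponds to Togore o word-finally.
Applying these to Dotasi 'tisyu':
  tisyu → tesyu   (i→e after a consonant, before a consonant other than r, m, n, p, b, f, v)
  tesyu → tesyo   (u→o word-finally)
So the Togore cognate is 'tesyo'.

tesyo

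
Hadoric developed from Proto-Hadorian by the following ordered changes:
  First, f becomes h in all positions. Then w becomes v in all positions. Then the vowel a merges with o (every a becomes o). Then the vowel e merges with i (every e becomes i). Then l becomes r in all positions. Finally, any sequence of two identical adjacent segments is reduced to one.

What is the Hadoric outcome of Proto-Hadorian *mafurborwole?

Hadoric: *mafurborwole
  mafurborwole → mahurborwole   [unconditioned shift]
  mahurborwole → mahurborvole   [unconditioned shift]
  mahurborvole → mohurborvole   [vowel merger]
  mohurborvole → mohurborvoli   [vowel merger]
  mohurborvoli → mohurborvori   [unconditioned shift]
  mohurborvori (rule 6 does not apply)
  giving Hadoric mohurborvori.

mohurborvori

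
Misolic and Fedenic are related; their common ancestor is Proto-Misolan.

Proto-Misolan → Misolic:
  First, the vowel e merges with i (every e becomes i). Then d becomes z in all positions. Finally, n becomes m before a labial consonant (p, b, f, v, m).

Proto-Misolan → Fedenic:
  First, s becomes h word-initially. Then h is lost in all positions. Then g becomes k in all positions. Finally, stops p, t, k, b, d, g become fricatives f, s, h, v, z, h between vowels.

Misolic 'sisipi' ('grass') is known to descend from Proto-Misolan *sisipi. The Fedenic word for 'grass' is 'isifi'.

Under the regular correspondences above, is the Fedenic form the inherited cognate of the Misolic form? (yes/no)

yes

Derive the expected Fedenic reflex of *sisipi:
Fedenic: *sisipi
  sisipi → hisipi   [debuccalisation]
  hisipi → isipi   [h-loss]
  isipi (rule 3 does not apply)
  isipi → isifi   [intervocalic lenition]
  giving Fedenic isifi.
Fedenic 'isifi' matches the regular reflex exactly, so the pair is cognate.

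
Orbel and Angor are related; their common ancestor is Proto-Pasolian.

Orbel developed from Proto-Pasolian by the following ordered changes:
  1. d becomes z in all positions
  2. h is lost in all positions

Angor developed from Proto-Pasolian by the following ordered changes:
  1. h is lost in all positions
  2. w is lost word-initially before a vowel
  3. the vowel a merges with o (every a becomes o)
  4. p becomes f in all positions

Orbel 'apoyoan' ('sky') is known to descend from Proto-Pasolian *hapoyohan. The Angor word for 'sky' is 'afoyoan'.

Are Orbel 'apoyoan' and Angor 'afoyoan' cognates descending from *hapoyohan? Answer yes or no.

no

Derive the expected Angor reflex of *hapoyohan:
Angor: *hapoyohan > apoyoan > opoyoon > ofoyoon  (by h-loss, vowel merger, unconditioned shift)
The regular Angor reflex would be 'ofoyoon', but the attested form is 'afoyoan'. The correspondence is irregular, so they are not cognates (the Angor form has a different source).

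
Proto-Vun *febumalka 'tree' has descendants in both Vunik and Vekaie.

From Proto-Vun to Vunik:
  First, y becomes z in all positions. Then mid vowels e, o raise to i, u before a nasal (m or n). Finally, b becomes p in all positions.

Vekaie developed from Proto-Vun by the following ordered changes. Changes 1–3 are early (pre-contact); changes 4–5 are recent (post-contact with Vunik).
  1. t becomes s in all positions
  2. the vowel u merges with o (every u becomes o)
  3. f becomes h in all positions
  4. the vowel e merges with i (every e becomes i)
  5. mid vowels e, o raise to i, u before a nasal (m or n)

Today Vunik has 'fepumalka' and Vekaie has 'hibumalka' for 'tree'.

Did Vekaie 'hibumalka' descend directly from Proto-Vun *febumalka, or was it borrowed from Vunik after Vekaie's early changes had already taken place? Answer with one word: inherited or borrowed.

inherited

If inherited, *febumalka would pass through all of Vekaie's changes:
Vekaie: start from *febumalka.
  rule 1: no change — febumalka
  rule 2 (vowel merger): febumalka → febomalka
  rule 3 (unconditioned shift): febomalka → hebomalka
  rule 4 (vowel merger): hebomalka → hibomalka
  rule 5 (pre-nasal raising): hibomalka → hibumalka
  ⇒ Vekaie hibumalka
If borrowed from Vunik 'fepumalka' after the early changes, it would undergo only the recent ones:
  rule 4 (vowel merger): fepumalka → fipumalka
  rule 5 (pre-nasal raising): no change (fipumalka)
  ⇒ as a loan: fipumalka
Vekaie 'hibumalka' matches the inherited outcome exactly, so it is an inherited cognate, not a loan.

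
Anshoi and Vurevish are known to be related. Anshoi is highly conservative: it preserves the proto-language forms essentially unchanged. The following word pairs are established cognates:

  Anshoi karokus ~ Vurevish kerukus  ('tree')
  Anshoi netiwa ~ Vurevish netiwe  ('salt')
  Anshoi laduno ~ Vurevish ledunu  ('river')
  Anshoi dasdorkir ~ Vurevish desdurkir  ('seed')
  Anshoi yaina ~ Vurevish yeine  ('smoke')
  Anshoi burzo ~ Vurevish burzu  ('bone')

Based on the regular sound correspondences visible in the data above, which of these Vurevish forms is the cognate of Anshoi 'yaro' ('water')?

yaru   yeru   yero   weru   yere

karokus ~ kerukus — Anshoi a corresponds to Vurevish e after a consonant, before r.
laduno ~ ledunu, burzo ~ burzu — Anshoi o corresponds to Vurevish u word-finally.
Applying these to Anshoi 'yaro':
  yaro → yero   (a→e after a consonant, before r)
  yero → yeru   (o→u word-finally)
So the Vurevish cognate is 'yeru'.

yeru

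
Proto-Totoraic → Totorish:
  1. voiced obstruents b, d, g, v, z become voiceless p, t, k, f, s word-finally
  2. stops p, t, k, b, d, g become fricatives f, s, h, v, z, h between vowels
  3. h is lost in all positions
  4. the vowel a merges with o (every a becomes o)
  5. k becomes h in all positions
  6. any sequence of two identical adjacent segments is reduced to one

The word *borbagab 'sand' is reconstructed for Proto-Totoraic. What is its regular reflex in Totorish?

borbop

Totorish: *borbagab
  borbagab → borbagap   [final devoicing]
  borbagap → borbahap   [intervocalic lenition]
  borbahap → borbaap   [h-loss]
  borbaap → borboop   [vowel merger]
  borboop (rule 5 does not apply)
  borboop → borbop   [degemination]
  giving Totorish borbop.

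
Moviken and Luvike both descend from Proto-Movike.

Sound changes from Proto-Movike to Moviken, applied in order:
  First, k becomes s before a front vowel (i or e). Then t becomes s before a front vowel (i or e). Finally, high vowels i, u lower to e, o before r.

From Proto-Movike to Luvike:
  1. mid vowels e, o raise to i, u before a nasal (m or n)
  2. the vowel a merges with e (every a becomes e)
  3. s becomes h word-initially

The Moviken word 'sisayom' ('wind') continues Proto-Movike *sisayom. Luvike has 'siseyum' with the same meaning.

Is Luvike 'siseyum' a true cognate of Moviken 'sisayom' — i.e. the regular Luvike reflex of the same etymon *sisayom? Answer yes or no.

Derive the expected Luvike reflex of *sisayom:
Luvike: *sisayom
  sisayom → sisayum   [pre-nasal raising]
  sisayum → siseyum   [vowel merger]
  siseyum → hiseyum   [debuccalisation]
  giving Luvike hiseyum.
The regular Luvike reflex would be 'hiseyum', but the attested form is 'siseyum'. The correspondence is irregular, so they are not cognates (the Luvike form has a different source).

no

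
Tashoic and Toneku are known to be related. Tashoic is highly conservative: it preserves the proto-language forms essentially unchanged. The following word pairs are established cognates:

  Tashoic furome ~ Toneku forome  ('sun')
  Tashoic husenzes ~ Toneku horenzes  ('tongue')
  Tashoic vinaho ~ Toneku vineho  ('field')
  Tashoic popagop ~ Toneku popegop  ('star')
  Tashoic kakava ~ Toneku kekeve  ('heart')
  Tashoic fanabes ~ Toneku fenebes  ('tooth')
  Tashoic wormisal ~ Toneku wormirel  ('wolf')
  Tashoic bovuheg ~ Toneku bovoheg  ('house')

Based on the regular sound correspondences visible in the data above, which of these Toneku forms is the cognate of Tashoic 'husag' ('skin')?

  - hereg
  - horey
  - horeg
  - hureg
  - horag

husenzes ~ horenzes, bovuheg ~ bovoheg — Tashoic u corresponds to Toneku o after a consonant, before a consonant other than r, m, n, p, b, f, v.
wormisal ~ wormirel — Tashoic s corresponds to Toneku r between vowels (before a back vowel).
vinaho ~ vineho, popagop ~ popegop — Tashoic a corresponds to Toneku e after a consonant, before a consonant other than r, m, n, p, b, f, v.
Applying these to Tashoic 'husag':
  husag → hosag   (u→o after a consonant, before a consonant other than r, m, n, p, b, f, v)
  hosag → horag   (s→r between vowels (before a back vowel))
  horag → horeg   (a→e after a consonant, before a consonant other than r, m, n, p, b, f, v)
So the Toneku cognate is 'horeg'.

horeg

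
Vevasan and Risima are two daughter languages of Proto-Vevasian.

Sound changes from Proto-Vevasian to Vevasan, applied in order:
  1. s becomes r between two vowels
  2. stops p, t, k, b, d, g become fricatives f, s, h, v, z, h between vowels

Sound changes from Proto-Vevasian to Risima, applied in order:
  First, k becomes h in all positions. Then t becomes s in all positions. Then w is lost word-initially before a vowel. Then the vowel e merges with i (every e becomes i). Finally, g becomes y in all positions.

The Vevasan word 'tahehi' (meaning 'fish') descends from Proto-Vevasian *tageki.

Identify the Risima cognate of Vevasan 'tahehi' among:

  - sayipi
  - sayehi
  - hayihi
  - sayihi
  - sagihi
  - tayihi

sayihi

Risima: *tageki
  tageki → tagehi   [unconditioned shift]
  tagehi → sagehi   [unconditioned shift]
  sagehi (rule 3 does not apply)
  sagehi → sagihi   [vowel merger]
  sagihi → sayihi   [unconditioned shift]
  giving Risima sayihi.
Only 'sayihi' matches the regular Risima development of *tageki.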